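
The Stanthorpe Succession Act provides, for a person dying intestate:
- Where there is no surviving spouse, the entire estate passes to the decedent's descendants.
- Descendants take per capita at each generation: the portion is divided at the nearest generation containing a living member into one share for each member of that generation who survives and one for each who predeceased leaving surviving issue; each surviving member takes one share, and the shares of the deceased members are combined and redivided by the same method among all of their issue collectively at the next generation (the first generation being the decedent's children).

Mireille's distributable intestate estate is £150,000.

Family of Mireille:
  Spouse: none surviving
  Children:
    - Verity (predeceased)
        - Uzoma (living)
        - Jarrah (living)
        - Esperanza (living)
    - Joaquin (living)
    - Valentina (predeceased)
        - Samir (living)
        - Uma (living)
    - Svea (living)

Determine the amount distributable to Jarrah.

Jarrah receives £15,000.

The entire £150,000 passes to the descendants.
That amount (£150,000) is divided at the children's generation into 4 shares of £37,500. Joaquin and Svea each take £37,500. The 2 shares of the deceased (Verity and Valentina) are combined into a pool of £75,000.
That pool (£75,000) is divided at the grandchildren's generation equally among Uzoma, Jarrah, Esperanza, Samir, and Uma: £15,000 each.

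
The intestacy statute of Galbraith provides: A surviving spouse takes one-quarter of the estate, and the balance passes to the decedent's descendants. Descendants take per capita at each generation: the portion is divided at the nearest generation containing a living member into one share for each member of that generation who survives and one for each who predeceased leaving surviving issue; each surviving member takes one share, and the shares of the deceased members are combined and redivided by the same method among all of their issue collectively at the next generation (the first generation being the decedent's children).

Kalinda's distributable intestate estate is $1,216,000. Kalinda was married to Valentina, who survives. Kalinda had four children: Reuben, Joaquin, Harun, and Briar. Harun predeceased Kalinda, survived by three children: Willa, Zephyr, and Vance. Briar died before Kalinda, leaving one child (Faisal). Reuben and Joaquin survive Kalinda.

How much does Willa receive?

Valentina takes one-quarter of $1,216,000 = $304,000. The remaining $912,000 passes to the descendants.
The descendants' portion ($912,000) is divided at the children's generation into 4 shares of $228,000. Reuben and Joaquin each take $228,000. The 2 shares of the deceased (Harun and Briar) are combined into a pool of $456,000.
That pool ($456,000) is divided at the grandchildren's generation equally among Willa, Zephyr, Vance, and Faisal: $114,000 each.

Willa receives $114,000.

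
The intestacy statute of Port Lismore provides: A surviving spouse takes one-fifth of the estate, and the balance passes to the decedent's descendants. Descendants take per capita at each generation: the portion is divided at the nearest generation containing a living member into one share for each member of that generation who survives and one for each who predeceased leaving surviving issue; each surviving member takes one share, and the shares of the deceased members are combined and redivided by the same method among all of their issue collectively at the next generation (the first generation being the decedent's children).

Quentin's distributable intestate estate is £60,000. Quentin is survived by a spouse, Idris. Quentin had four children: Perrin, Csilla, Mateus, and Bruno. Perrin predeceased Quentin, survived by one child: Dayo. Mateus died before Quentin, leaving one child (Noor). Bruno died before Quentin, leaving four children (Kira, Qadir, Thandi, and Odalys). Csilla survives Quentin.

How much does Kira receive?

Idris takes one-fifth of £60,000 = £12,000. The remaining £48,000 passes to the descendants.
The descendants' portion (£48,000) is divided at the children's generation into 4 shares of £12,000. Csilla takes £12,000. The 3 shares of the deceased (Perrin, Mateus, and Bruno) are combined into a pool of £36,000.
That pool (£36,000) is divided at the grandchildren's generation equally among Dayo, Noor, Kira, Qadir, Thandi, and Odalys: £6,000 each.

Kira receives £6,000.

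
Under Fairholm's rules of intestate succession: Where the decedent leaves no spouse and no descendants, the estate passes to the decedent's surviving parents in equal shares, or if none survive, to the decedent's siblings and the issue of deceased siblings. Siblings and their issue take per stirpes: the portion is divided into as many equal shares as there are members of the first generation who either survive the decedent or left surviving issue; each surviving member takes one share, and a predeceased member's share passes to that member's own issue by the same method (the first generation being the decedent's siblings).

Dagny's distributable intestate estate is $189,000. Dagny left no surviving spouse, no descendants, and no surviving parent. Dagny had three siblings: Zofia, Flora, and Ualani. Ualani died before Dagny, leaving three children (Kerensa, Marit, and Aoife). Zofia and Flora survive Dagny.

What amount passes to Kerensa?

Kerensa receives $21,000.

The entire $189,000 passes to the siblings and their issue.
That amount ($189,000) is divided into 3 shares of $63,000: Zofia and Flora each take $63,000; Ualani's $63,000 share passes to Ualani's issue.
Ualani's share ($63,000) is divided into 3 shares of $21,000: Kerensa, Marit, and Aoife each take $21,000.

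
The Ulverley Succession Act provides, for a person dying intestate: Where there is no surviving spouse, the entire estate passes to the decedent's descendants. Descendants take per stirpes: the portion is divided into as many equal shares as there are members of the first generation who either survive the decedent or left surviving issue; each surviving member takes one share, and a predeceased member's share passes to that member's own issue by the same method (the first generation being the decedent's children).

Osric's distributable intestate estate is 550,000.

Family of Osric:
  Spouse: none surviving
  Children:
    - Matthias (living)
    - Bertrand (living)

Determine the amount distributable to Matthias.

Matthias receives 275,000.

The entire 550,000 passes to the descendants.
That amount (550,000) is divided into 2 shares of 275,000: Matthias and Bertrand each take 275,000.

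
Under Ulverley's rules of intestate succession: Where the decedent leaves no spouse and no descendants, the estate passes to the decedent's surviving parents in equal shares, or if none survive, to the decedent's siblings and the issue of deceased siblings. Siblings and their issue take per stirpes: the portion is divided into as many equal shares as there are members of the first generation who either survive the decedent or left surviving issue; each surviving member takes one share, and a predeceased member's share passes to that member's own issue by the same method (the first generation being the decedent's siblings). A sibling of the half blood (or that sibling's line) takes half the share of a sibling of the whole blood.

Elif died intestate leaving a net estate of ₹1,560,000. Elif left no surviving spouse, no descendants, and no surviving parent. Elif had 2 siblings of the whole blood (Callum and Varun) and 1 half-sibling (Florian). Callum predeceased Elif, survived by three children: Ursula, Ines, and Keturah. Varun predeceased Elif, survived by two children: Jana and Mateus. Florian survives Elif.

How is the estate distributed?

Ursula: ₹208,000; Ines: ₹208,000; Keturah: ₹208,000; Florian: ₹312,000; Jana: ₹312,000; Mateus: ₹312,000

The entire ₹1,560,000 passes to the siblings and their issue.
Counting each half-blood sibling's line as half a unit, there are 5/2 units in ₹1,560,000, so one unit is ₹624,000. Whole-blood lines (Callum and Varun) take ₹624,000 each; half-blood lines (Florian) take ₹312,000 each.
Callum's share (₹624,000) is divided into 3 shares of ₹208,000: Ursula, Ines, and Keturah each take ₹208,000.
Varun's share (₹624,000) is divided into 2 shares of ₹312,000: Jana and Mateus each take ₹312,000.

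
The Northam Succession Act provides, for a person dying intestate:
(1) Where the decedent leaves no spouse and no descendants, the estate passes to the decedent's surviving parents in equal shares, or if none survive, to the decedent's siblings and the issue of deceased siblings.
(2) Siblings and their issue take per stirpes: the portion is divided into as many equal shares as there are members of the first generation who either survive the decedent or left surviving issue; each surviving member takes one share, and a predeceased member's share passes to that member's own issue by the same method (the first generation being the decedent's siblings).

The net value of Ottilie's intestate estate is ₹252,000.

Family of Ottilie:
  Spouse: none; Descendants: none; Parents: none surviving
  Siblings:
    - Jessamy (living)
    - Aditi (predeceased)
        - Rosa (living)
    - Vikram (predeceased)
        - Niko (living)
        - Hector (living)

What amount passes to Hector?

Hector receives ₹42,000.

The entire ₹252,000 passes to the siblings and their issue.
That amount (₹252,000) is divided into 3 shares of ₹84,000: Jessamy takes ₹84,000; Aditi's ₹84,000 share passes to Aditi's issue; Vikram's ₹84,000 share passes to Vikram's issue.
Aditi's share (₹84,000) passes entirely to Rosa.
Vikram's share (₹84,000) is divided into 2 shares of ₹42,000: Niko and Hector each take ₹42,000.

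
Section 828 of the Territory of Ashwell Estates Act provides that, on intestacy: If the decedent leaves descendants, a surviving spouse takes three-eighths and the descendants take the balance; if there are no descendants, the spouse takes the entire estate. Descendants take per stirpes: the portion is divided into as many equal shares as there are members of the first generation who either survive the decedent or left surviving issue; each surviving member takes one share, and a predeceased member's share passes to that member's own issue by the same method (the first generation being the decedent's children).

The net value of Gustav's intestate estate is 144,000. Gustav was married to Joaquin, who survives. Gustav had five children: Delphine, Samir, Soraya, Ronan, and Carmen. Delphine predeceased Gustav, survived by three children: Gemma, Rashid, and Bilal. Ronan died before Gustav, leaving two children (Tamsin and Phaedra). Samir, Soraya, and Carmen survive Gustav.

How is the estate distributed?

Joaquin: 54,000; Gemma: 6,000; Rashid: 6,000; Bilal: 6,000; Samir: 18,000; Soraya: 18,000; Tamsin: 9,000; Phaedra: 9,000; Carmen: 18,000

Joaquin takes three-eighths of 144,000 = 54,000. The remaining 90,000 passes to the descendants.
The descendants' portion (90,000) is divided into 5 shares of 18,000: Samir, Soraya, and Carmen each take 18,000; Delphine's 18,000 share passes to Delphine's issue; Ronan's 18,000 share passes to Ronan's issue.
Delphine's share (18,000) is divided into 3 shares of 6,000: Gemma, Rashid, and Bilal each take 6,000.
Ronan's share (18,000) is divided into 2 shares of 9,000: Tamsin and Phaedra each take 9,000.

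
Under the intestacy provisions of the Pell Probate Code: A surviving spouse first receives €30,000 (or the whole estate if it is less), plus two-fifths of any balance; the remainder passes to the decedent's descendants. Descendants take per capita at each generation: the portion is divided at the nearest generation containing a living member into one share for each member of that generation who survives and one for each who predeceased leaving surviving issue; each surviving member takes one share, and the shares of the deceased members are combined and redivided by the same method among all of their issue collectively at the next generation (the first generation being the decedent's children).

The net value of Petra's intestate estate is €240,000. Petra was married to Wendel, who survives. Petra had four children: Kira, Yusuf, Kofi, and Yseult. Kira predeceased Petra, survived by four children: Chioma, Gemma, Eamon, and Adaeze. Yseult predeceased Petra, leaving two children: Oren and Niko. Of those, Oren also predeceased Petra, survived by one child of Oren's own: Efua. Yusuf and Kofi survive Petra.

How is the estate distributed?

Wendel first takes €30,000, leaving a balance of €210,000. Wendel then takes two-fifths of the balance (€84,000), for a total of €114,000. The remaining €126,000 passes to the descendants.
The descendants' portion (€126,000) is divided at the children's generation into 4 shares of €31,500. Yusuf and Kofi each take €31,500. The 2 shares of the deceased (Kira and Yseult) are combined into a pool of €63,000.
That pool (€63,000) is divided at the grandchildren's generation into 6 shares of €10,500. Chioma, Gemma, Eamon, Adaeze, and Niko each take €10,500. The remaining share for the deceased Oren (€10,500) is carried to the next generation.
That pool (€10,500) passes entirely to Efua, the sole taker at the great-grandchildren's generation.

Wendel: €114,000; Chioma: €10,500; Gemma: €10,500; Eamon: €10,500; Adaeze: €10,500; Yusuf: €31,500; Kofi: €31,500; Efua: €10,500; Niko: €10,500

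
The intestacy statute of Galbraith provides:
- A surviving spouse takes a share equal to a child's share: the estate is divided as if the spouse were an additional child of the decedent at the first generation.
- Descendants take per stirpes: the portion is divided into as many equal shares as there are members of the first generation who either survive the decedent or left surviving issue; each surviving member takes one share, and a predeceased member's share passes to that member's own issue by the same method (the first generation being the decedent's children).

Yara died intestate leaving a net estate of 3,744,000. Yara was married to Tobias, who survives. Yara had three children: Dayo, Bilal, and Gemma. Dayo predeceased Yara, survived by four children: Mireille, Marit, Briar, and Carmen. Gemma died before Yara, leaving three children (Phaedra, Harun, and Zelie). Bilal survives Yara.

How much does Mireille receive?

The spouse counts as an additional share at the children's level, so there are 4 primary shares of 936,000. Tobias takes one such share (936,000).
The children's combined portion (2,808,000) is divided into 3 shares of 936,000: Bilal takes 936,000; Dayo's 936,000 share passes to Dayo's issue; Gemma's 936,000 share passes to Gemma's issue.
Dayo's share (936,000) is divided into 4 shares of 234,000: Mireille, Marit, Briar, and Carmen each take 234,000.
Gemma's share (936,000) is divided into 3 shares of 312,000: Phaedra, Harun, and Zelie each take 312,000.

Mireille receives 234,000.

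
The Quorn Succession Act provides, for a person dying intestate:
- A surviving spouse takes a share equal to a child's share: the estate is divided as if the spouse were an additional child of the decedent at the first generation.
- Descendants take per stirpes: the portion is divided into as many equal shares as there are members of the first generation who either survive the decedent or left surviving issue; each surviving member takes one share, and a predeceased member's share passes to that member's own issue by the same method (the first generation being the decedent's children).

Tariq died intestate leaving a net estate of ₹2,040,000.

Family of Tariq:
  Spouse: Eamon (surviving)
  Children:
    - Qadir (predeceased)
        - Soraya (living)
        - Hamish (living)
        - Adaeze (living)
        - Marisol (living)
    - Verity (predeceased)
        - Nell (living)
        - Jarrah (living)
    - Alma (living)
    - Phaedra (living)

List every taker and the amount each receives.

Eamon: ₹408,000; Soraya: ₹102,000; Hamish: ₹102,000; Adaeze: ₹102,000; Marisol: ₹102,000; Nell: ₹204,000; Jarrah: ₹204,000; Alma: ₹408,000; Phaedra: ₹408,000

The spouse counts as an additional share at the children's level, so there are 5 primary shares of ₹408,000. Eamon takes one such share (₹408,000).
The children's combined portion (₹1,632,000) is divided into 4 shares of ₹408,000: Alma and Phaedra each take ₹408,000; Qadir's ₹408,000 share passes to Qadir's issue; Verity's ₹408,000 share passes to Verity's issue.
Qadir's share (₹408,000) is divided into 4 shares of ₹102,000: Soraya, Hamish, Adaeze, and Marisol each take ₹102,000.
Verity's share (₹408,000) is divided into 2 shares of ₹204,000: Nell and Jarrah each take ₹204,000.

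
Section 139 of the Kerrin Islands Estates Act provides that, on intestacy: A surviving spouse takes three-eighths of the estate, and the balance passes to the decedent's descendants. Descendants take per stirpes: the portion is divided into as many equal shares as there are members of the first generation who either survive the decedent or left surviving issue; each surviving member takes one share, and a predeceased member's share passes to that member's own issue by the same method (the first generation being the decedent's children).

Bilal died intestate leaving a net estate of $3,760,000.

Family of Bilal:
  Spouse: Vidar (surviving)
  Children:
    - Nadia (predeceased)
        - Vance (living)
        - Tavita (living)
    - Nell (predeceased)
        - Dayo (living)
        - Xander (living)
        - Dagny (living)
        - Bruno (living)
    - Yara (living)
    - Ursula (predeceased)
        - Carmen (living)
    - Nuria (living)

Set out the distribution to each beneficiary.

Vidar takes three-eighths of $3,760,000 = $1,410,000. The remaining $2,350,000 passes to the descendants.
The descendants' portion ($2,350,000) is divided into 5 shares of $470,000: Yara and Nuria each take $470,000; Nadia's $470,000 share passes to Nadia's issue; Nell's $470,000 share passes to Nell's issue; Ursula's $470,000 share passes to Ursula's issue.
Nadia's share ($470,000) is divided into 2 shares of $235,000: Vance and Tavita each take $235,000.
Nell's share ($470,000) is divided into 4 shares of $117,500: Dayo, Xander, Dagny, and Bruno each take $117,500.
Ursula's share ($470,000) passes entirely to Carmen.

Vidar: $1,410,000; Vance: $235,000; Tavita: $235,000; Dayo: $117,500; Xander: $117,500; Dagny: $117,500; Bruno: $117,500; Yara: $470,000; Carmen: $470,000; Nuria: $470,000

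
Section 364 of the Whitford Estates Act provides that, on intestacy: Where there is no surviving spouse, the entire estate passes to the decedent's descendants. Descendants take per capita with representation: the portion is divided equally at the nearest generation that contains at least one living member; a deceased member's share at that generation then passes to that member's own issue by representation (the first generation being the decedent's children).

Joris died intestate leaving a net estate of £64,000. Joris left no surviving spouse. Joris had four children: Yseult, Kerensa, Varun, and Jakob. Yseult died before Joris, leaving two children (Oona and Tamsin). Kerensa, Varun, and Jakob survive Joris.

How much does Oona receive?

The entire £64,000 passes to the descendants.
That amount (£64,000) is divided into 4 shares of £16,000: Kerensa, Varun, and Jakob each take £16,000; Yseult's £16,000 share passes to Yseult's issue.
Yseult's share (£16,000) is divided into 2 shares of £8,000: Oona and Tamsin each take £8,000.

Oona receives £8,000.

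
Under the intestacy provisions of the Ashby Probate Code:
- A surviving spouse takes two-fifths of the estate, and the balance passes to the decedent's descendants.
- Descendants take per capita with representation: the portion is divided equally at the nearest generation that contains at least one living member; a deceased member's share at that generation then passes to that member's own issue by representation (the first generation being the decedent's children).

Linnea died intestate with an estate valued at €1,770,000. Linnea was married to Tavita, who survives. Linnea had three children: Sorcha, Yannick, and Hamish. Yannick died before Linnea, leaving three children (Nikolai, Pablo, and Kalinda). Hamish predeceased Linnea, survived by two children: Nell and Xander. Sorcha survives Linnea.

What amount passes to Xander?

Tavita takes two-fifths of €1,770,000 = €708,000. The remaining €1,062,000 passes to the descendants.
The descendants' portion (€1,062,000) is divided into 3 shares of €354,000: Sorcha takes €354,000; Yannick's €354,000 share passes to Yannick's issue; Hamish's €354,000 share passes to Hamish's issue.
Yannick's share (€354,000) is divided into 3 shares of €118,000: Nikolai, Pablo, and Kalinda each take €118,000.
Hamish's share (€354,000) is divided into 2 shares of €177,000: Nell and Xander each take €177,000.

Xander receives €177,000.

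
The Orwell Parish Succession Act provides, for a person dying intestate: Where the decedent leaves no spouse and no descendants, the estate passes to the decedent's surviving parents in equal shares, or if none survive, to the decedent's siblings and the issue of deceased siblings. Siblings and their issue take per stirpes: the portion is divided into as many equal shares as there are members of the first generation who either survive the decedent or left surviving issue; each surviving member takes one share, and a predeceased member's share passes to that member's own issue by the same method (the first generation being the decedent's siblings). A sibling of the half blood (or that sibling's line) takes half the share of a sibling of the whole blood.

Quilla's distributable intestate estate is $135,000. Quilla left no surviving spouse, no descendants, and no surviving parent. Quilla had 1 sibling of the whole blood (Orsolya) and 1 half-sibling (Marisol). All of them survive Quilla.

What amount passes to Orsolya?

Orsolya receives $90,000.

The entire $135,000 passes to the siblings and their issue.
Counting each half-blood sibling's line as half a unit, there are 3/2 units in $135,000, so one unit is $90,000. Whole-blood lines (Orsolya) take $90,000 each; half-blood lines (Marisol) take $45,000 each.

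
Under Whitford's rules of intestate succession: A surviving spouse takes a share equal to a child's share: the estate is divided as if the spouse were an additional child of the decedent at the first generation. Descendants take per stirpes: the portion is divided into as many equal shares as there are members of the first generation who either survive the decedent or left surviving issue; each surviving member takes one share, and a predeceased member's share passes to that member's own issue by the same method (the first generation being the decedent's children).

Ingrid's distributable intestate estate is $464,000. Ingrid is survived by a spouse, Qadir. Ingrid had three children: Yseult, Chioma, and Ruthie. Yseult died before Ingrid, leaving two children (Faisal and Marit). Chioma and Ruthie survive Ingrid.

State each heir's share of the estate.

The spouse counts as an additional share at the children's level, so there are 4 primary shares of $116,000. Qadir takes one such share ($116,000).
The children's combined portion ($348,000) is divided into 3 shares of $116,000: Chioma and Ruthie each take $116,000; Yseult's $116,000 share passes to Yseult's issue.
Yseult's share ($116,000) is divided into 2 shares of $58,000: Faisal and Marit each take $58,000.

Qadir: $116,000; Faisal: $58,000; Marit: $58,000; Chioma: $116,000; Ruthie: $116,000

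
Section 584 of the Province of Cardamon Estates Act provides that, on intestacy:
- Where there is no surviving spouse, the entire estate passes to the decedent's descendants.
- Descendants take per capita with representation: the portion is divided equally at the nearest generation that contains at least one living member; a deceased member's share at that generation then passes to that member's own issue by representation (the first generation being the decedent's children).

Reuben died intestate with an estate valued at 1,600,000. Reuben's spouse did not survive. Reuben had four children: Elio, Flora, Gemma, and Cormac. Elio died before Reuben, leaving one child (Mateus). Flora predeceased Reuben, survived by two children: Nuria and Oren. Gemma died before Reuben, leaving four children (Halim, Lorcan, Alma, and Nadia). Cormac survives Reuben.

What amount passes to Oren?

The entire 1,600,000 passes to the descendants.
That amount (1,600,000) is divided into 4 shares of 400,000: Cormac takes 400,000; Elio's 400,000 share passes to Elio's issue; Flora's 400,000 share passes to Flora's issue; Gemma's 400,000 share passes to Gemma's issue.
Elio's share (400,000) passes entirely to Mateus.
Flora's share (400,000) is divided into 2 shares of 200,000: Nuria and Oren each take 200,000.
Gemma's share (400,000) is divided into 4 shares of 100,000: Halim, Lorcan, Alma, and Nadia each take 100,000.

Oren receives 200,000.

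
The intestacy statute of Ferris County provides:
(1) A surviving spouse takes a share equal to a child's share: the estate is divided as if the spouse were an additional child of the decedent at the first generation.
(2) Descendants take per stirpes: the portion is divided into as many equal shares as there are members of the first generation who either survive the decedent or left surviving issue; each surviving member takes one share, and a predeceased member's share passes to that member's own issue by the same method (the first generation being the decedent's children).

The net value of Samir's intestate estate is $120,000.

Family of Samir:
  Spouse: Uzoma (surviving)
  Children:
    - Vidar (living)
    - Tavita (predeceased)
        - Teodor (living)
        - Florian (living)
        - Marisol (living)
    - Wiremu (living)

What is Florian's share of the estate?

Florian receives $10,000.

The spouse counts as an additional share at the children's level, so there are 4 primary shares of $30,000. Uzoma takes one such share ($30,000).
The children's combined portion ($90,000) is divided into 3 shares of $30,000: Vidar and Wiremu each take $30,000; Tavita's $30,000 share passes to Tavita's issue.
Tavita's share ($30,000) is divided into 3 shares of $10,000: Teodor, Florian, and Marisol each take $10,000.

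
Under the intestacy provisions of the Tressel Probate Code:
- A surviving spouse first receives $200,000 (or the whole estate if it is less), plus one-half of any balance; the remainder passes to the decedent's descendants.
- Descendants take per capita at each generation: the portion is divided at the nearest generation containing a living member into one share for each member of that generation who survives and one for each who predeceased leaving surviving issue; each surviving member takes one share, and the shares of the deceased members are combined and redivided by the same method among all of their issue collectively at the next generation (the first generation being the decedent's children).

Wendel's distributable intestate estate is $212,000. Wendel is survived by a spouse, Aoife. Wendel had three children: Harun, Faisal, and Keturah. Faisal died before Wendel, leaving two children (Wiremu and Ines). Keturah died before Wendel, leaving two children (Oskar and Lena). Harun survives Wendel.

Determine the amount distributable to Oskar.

Aoife first takes $200,000, leaving a balance of $12,000. Aoife then takes one-half of the balance ($6,000), for a total of $206,000. The remaining $6,000 passes to the descendants.
The descendants' portion ($6,000) is divided at the children's generation into 3 shares of $2,000. Harun takes $2,000. The 2 shares of the deceased (Faisal and Keturah) are combined into a pool of $4,000.
That pool ($4,000) is divided at the grandchildren's generation equally among Wiremu, Ines, Oskar, and Lena: $1,000 each.

Oskar receives $1,000.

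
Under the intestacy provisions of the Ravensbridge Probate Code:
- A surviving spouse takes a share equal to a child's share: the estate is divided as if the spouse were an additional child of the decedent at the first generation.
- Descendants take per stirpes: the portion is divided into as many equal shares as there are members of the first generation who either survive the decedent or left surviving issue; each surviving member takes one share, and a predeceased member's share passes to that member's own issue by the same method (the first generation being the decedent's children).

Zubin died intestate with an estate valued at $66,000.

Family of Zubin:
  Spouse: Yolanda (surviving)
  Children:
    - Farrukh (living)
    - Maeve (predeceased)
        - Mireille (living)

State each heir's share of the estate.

Yolanda: $22,000; Farrukh: $22,000; Mireille: $22,000

The spouse counts as an additional share at the children's level, so there are 3 primary shares of $22,000. Yolanda takes one such share ($22,000).
The children's combined portion ($44,000) is divided into 2 shares of $22,000: Farrukh takes $22,000; Maeve's $22,000 share passes to Maeve's issue.
Maeve's share ($22,000) passes entirely to Mireille.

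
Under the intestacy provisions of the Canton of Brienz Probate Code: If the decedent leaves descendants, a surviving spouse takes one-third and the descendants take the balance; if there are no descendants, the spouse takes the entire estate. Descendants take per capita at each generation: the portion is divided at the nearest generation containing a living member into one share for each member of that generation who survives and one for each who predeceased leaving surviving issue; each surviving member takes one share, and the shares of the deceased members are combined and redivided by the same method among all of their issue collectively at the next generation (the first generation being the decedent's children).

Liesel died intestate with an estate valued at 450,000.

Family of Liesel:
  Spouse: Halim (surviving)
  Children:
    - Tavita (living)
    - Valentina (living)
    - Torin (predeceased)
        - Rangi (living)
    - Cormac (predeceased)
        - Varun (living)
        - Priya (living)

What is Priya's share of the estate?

Halim takes one-third of 450,000 = 150,000. The remaining 300,000 passes to the descendants.
The descendants' portion (300,000) is divided at the children's generation into 4 shares of 75,000. Tavita and Valentina each take 75,000. The 2 shares of the deceased (Torin and Cormac) are combined into a pool of 150,000.
That pool (150,000) is divided at the grandchildren's generation equally among Rangi, Varun, and Priya: 50,000 each.

Priya receives 50,000.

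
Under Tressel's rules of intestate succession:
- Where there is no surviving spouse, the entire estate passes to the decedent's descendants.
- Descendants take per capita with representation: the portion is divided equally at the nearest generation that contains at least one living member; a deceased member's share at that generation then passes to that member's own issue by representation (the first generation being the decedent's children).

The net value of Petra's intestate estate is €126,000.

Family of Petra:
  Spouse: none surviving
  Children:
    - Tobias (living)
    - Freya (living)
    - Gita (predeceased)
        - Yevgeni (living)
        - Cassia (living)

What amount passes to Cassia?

Cassia receives €21,000.

The entire €126,000 passes to the descendants.
That amount (€126,000) is divided into 3 shares of €42,000: Tobias and Freya each take €42,000; Gita's €42,000 share passes to Gita's issue.
Gita's share (€42,000) is divided into 2 shares of €21,000: Yevgeni and Cassia each take €21,000.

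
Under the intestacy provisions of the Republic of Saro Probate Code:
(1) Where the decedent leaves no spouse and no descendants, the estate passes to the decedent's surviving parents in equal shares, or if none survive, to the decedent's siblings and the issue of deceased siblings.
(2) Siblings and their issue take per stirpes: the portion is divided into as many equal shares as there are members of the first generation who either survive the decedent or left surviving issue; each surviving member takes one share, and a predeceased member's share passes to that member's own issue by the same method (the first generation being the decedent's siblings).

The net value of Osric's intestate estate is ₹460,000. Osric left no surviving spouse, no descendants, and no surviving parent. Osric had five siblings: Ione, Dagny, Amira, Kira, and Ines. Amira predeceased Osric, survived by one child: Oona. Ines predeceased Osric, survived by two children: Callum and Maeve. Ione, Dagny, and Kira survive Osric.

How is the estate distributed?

Ione: ₹92,000; Dagny: ₹92,000; Oona: ₹92,000; Kira: ₹92,000; Callum: ₹46,000; Maeve: ₹46,000

The entire ₹460,000 passes to the siblings and their issue.
That amount (₹460,000) is divided into 5 shares of ₹92,000: Ione, Dagny, and Kira each take ₹92,000; Amira's ₹92,000 share passes to Amira's issue; Ines's ₹92,000 share passes to Ines's issue.
Amira's share (₹92,000) passes entirely to Oona.
Ines's share (₹92,000) is divided into 2 shares of ₹46,000: Callum and Maeve each take ₹46,000.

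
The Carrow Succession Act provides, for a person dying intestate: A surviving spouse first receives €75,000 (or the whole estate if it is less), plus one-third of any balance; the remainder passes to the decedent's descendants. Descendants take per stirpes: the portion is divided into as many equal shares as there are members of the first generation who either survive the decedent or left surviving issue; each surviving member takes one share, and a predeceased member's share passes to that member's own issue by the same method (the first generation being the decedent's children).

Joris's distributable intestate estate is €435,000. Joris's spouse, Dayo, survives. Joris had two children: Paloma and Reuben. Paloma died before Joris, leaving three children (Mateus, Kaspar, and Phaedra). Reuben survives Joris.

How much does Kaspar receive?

Kaspar receives €40,000.

Dayo first takes €75,000, leaving a balance of €360,000. Dayo then takes one-third of the balance (€120,000), for a total of €195,000. The remaining €240,000 passes to the descendants.
The descendants' portion (€240,000) is divided into 2 shares of €120,000: Reuben takes €120,000; Paloma's €120,000 share passes to Paloma's issue.
Paloma's share (€120,000) is divided into 3 shares of €40,000: Mateus, Kaspar, and Phaedra each take €40,000.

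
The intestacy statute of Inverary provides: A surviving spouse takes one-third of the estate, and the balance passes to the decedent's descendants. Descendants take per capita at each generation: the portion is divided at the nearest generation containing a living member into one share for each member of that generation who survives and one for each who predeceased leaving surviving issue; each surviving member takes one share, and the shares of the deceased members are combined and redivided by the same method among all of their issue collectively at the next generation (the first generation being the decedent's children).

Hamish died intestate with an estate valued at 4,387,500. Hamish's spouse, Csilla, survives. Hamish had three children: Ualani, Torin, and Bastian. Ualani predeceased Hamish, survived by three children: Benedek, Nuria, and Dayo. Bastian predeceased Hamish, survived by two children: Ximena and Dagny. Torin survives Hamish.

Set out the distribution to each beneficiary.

Csilla: 1,462,500; Benedek: 390,000; Nuria: 390,000; Dayo: 390,000; Torin: 975,000; Ximena: 390,000; Dagny: 390,000

Csilla takes one-third of 4,387,500 = 1,462,500. The remaining 2,925,000 passes to the descendants.
The descendants' portion (2,925,000) is divided at the children's generation into 3 shares of 975,000. Torin takes 975,000. The 2 shares of the deceased (Ualani and Bastian) are combined into a pool of 1,950,000.
That pool (1,950,000) is divided at the grandchildren's generation equally among Benedek, Nuria, Dayo, Ximena, and Dagny: 390,000 each.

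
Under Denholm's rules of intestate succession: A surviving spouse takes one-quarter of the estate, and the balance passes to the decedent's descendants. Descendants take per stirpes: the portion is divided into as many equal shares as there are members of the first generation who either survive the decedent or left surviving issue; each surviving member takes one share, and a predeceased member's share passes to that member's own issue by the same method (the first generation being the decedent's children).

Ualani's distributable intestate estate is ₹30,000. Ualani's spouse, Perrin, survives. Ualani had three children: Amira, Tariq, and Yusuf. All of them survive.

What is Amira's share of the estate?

Perrin takes one-quarter of ₹30,000 = ₹7,500. The remaining ₹22,500 passes to the descendants.
The descendants' portion (₹22,500) is divided into 3 shares of ₹7,500: Amira, Tariq, and Yusuf each take ₹7,500.

Amira receives ₹7,500.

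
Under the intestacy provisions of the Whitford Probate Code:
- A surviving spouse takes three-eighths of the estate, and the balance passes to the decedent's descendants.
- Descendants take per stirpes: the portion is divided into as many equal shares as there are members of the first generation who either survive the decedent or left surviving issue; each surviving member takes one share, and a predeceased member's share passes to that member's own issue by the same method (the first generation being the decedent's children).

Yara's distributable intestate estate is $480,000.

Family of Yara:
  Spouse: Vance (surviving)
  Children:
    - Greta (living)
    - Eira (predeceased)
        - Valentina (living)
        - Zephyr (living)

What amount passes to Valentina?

Vance takes three-eighths of $480,000 = $180,000. The remaining $300,000 passes to the descendants.
The descendants' portion ($300,000) is divided into 2 shares of $150,000: Greta takes $150,000; Eira's $150,000 share passes to Eira's issue.
Eira's share ($150,000) is divided into 2 shares of $75,000: Valentina and Zephyr each take $75,000.

Valentina receives $75,000.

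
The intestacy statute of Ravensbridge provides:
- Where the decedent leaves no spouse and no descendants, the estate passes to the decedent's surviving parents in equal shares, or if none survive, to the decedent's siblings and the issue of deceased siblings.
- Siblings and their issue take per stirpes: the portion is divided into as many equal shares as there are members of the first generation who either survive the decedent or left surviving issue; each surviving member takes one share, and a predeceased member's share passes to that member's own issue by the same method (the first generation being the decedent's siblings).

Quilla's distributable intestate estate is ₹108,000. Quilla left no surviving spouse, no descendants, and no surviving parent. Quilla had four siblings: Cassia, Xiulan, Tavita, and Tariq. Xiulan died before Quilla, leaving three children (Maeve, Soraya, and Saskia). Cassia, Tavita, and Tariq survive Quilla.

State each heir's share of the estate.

Cassia: ₹27,000; Maeve: ₹9,000; Soraya: ₹9,000; Saskia: ₹9,000; Tavita: ₹27,000; Tariq: ₹27,000

The entire ₹108,000 passes to the siblings and their issue.
That amount (₹108,000) is divided into 4 shares of ₹27,000: Cassia, Tavita, and Tariq each take ₹27,000; Xiulan's ₹27,000 share passes to Xiulan's issue.
Xiulan's share (₹27,000) is divided into 3 shares of ₹9,000: Maeve, Soraya, and Saskia each take ₹9,000.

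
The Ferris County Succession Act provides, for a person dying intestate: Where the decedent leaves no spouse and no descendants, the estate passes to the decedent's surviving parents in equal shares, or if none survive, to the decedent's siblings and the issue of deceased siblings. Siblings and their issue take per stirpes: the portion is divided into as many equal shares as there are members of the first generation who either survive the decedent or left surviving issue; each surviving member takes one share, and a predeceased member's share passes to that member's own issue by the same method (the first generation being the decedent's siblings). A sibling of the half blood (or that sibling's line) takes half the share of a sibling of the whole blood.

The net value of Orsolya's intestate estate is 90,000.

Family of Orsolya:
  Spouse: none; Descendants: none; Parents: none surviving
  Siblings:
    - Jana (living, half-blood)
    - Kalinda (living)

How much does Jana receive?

Jana receives 30,000.

The entire 90,000 passes to the siblings and their issue.
Counting each half-blood sibling's line as half a unit, there are 3/2 units in 90,000, so one unit is 60,000. Whole-blood lines (Kalinda) take 60,000 each; half-blood lines (Jana) take 30,000 each.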